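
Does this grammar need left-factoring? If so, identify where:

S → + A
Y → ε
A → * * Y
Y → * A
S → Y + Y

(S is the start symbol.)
Left-factoring is needed when two productions for the same non-terminal
share a common prefix on the right-hand side.

Productions for S:
  S → + A
  S → Y + Y
Productions for Y:
  Y → ε
  Y → * A

No common prefixes found.

Answer: No, left-factoring is not needed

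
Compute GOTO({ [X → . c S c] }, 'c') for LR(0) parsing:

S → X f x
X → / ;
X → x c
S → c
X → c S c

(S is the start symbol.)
GOTO(I, 'c') = CLOSURE({ [A → αX.β] : [A → α.Xβ] ∈ I, X = 'c' })

Items with dot before 'c', with the dot advanced:
  [X → . c S c] → [X → c . S c]
Closure of the advanced items:
  [X → c . S c] has the dot before S: add [S → . X f x], [S → . c]
  [S → . X f x] has the dot before X: add [X → . / ;], [X → . x c], [X → . c S c]

GOTO = { [S → . X f x], [S → . c], [X → . / ;], [X → . c S c], [X → . x c], [X → c . S c] }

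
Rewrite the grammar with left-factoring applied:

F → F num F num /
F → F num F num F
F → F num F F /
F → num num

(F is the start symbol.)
Left-factoring transforms A → αβ₁ | αβ₂ into A → αA' and A' → β₁ | β₂
(α is the longest common prefix among the alternatives). Repeat until
no nonterminal has two alternatives with a common prefix.

Round 1: F has alternatives sharing prefix 'F num F'. Introduce F': F → F num F F'
  Add: F' → num /
  Add: F' → num F
  Add: F' → F /

Round 2: F' has alternatives sharing prefix 'num'. Introduce F'': F' → num F''
  Add: F'' → /
  Add: F'' → F

No remaining common prefixes — done.

Resulting grammar:
F → F num F F'
F' → num F''
F'' → /
F'' → F
F' → F /
F → num num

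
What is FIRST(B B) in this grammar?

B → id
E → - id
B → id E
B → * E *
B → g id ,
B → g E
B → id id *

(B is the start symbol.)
FIRST sets of the non-terminals involved (from the grammar, by fixed-point iteration):
  FIRST(B) = { '*', 'g', 'id' }

To compute FIRST(B B), process the symbols left to right:
Symbol B is a non-terminal. Add FIRST(B) \ {ε} = { '*', 'g', 'id' }
B is not nullable (ε ∉ FIRST(B)), so stop here.
FIRST(B B) = { '*', 'g', 'id' }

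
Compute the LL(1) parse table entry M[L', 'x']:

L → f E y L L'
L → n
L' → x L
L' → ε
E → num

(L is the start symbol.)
L' → x L, L' → ε

To find M[L', 'x'], we find productions for L' where 'x' is in the predict set (PREDICT(N → α) = (FIRST(α) \ {ε}) ∪ (FOLLOW(N) if α ⇒* ε)).

Relevant sets:
  FOLLOW(L') = { $, 'x' }

L' → x L: PREDICT = { 'x' }
  'x' is in predict set, so this production goes in M[L', 'x']
L' → ε: PREDICT = { $, 'x' }
  'x' is in predict set, so this production goes in M[L', 'x']

M[L', 'x'] = L' → x L, L' → ε  (a multiply-defined cell — the grammar is not LL(1))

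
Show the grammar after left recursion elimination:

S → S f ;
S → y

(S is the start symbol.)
S is directly left-recursive. The standard transformation for
  A → A α₁ | ... | A α_m | β₁ | ... | β_n
is
  A  → β₁ A' | ... | β_n A'
  A' → α₁ A' | ... | α_m A' | ε

S → y becomes S → y S'
S → S f ; becomes S' → f ; S'
Add S' → ε

Resulting grammar:
S → y S'
S' → f ; S'
S' → ε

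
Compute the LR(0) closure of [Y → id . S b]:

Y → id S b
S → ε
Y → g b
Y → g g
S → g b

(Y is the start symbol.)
Start with: [Y → id . S b]
  [Y → id . S b] has the dot before S: add [S → .], [S → . g b]
No further items can be added.

CLOSURE = { [S → . g b], [S → .], [Y → id . S b] }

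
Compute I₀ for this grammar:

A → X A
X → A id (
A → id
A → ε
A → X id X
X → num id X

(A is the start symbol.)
{ [A → . X A], [A → . X id X], [A → . id], [A → .], [A' → . A], [X → . A id (], [X → . num id X] }

First, augment the grammar with A' → A
I₀ = CLOSURE({ [A' → . A] }):
  [A' → . A] has the dot before A: add [A → . X A], [A → . id], [A → .], [A → . X id X]
  [A → . X A] has the dot before X: add [X → . A id (], [X → . num id X]
No further items can be added.

I₀ = { [A → . X A], [A → . X id X], [A → . id], [A → .], [A' → . A], [X → . A id (], [X → . num id X] }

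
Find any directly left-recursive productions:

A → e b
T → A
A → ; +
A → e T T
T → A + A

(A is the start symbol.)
No direct left recursion

A → e b: starts with e
T → A: starts with A
A → ; +: starts with ';'
A → e T T: starts with e
T → A + A: starts with A

No direct left recursion found.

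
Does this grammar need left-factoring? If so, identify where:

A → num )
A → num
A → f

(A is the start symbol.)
Left-factoring is needed when two productions for the same non-terminal
share a common prefix on the right-hand side.

Productions for A:
  A → num )
  A → num
  A → f

Found common prefix 'num' in productions for A

Answer: Yes, A has productions with common prefix 'num'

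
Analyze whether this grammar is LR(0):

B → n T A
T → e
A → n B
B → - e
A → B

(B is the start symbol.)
A grammar is LR(0) if no state in the canonical LR(0) collection has:
  - both a shift item (dot before a terminal) and a complete item (shift-reduce conflict), or
  - two or more complete items (reduce-reduce conflict; the accept item [B' → B .] counts as a complete item here).

Augment with B' → B and build the canonical LR(0) collection (I0 = CLOSURE({[B' → . B]}), then GOTO on every symbol after a dot until no new states appear). It has 11 states:
  I0: { [B → . - e], [B → . n T A], [B' → . B] }  — shift
  I1: { [B → - . e] }  — shift
  I2: { [B' → B .] }  — accept
  I3: { [B → n . T A], [T → . e] }  — shift
  I4: { [A → . B], [A → . n B], [B → . - e], [B → . n T A], [B → n T . A] }  — shift
  I5: { [T → e .] }  — reduce
  I6: { [B → n T A .] }  — reduce
  I7: { [A → B .] }  — reduce
  I8: { [A → n . B], [B → . - e], [B → . n T A], [B → n . T A], [T → . e] }  — shift
  I9: { [A → n B .] }  — reduce
  I10: { [B → - e .] }  — reduce

Every state is either a pure shift/goto state or contains exactly one complete item and nothing to shift — no conflicts. The grammar is LR(0).

Answer: Yes, the grammar is LR(0)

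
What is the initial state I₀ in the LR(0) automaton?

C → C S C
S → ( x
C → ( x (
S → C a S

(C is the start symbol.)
First, augment the grammar with C' → C
I₀ = CLOSURE({ [C' → . C] }):
  [C' → . C] has the dot before C: add [C → . C S C], [C → . ( x (]
No further items can be added.

I₀ = { [C → . ( x (], [C → . C S C], [C' → . C] }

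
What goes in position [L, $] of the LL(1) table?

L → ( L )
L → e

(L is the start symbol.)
To find M[L, $], we find productions for L where $ is in the predict set (PREDICT(N → α) = (FIRST(α) \ {ε}) ∪ (FOLLOW(N) if α ⇒* ε)).

L → ( L ): PREDICT = { '(' }
L → e: PREDICT = { 'e' }

M[L, $] is empty (no production applies)

Answer: Empty (error entry)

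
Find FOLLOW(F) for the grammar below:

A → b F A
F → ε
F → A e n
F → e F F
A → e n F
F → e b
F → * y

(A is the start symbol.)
{ $, '*', 'b', 'e' }

To compute FOLLOW(F), find every occurrence of F on a right-hand side N → α F β: add FIRST(β) \ {ε}, and if β is empty or nullable also add FOLLOW(N). Iterate to a fixed point.

In A → b F A: F is followed by A, add FIRST(A) \ {ε} = { 'b', 'e' }
In F → e F F: F is followed by F, add FIRST(F) \ {ε} = { '*', 'b', 'e' }
  F is nullable, so FOLLOW(F) is also included — that is the set being defined, nothing new
In F → e F F: F is at the end; this adds FOLLOW(F) to itself — nothing new
In A → e n F: F is at the end, add FOLLOW(A)

The FOLLOW sets referred to above (computed the same way, to a fixed point):
  FOLLOW(A) = { $, 'e' }

Taking the union: FOLLOW(F) = { $, '*', 'b', 'e' }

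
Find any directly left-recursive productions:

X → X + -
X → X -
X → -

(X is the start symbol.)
X → X + -: LEFT RECURSIVE (starts with X)
X → X -: LEFT RECURSIVE (starts with X)
X → -: starts with '-'

The grammar has direct left recursion on: X.

Answer: Yes, X is left-recursive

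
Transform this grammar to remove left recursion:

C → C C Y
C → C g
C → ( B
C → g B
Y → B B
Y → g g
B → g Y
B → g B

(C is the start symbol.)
C is directly left-recursive. The standard transformation for
  A → A α₁ | ... | A α_m | β₁ | ... | β_n
is
  A  → β₁ A' | ... | β_n A'
  A' → α₁ A' | ... | α_m A' | ε

C → ( B becomes C → ( B C'
C → g B becomes C → g B C'
C → C C Y becomes C' → C Y C'
C → C g becomes C' → g C'
Add C' → ε

Productions for other non-terminals are unchanged:
  Y → B B
  Y → g g
  B → g Y
  B → g B

Resulting grammar:
C → ( B C'
C → g B C'
C' → C Y C'
C' → g C'
C' → ε
Y → B B
Y → g g
B → g Y
B → g B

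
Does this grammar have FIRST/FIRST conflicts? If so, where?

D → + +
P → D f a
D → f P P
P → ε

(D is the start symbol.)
FIRST sets of the non-terminals at (or reachable through a nullable prefix from) the front of some alternative:
  FIRST(D) = { '+', 'f' }

Productions for D:
  D → + +: FIRST = { '+' }
  D → f P P: FIRST = { 'f' }
Productions for P:
  P → D f a: FIRST = { '+', 'f' }
  P → ε: FIRST = { ε }

All alternatives of each non-terminal have pairwise disjoint FIRST sets.

Answer: No FIRST/FIRST conflicts.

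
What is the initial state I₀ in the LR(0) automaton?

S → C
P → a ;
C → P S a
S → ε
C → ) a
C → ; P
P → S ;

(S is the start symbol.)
First, augment the grammar with S' → S
I₀ = CLOSURE({ [S' → . S] }):
  [S' → . S] has the dot before S: add [S → . C], [S → .]
  [S → . C] has the dot before C: add [C → . P S a], [C → . ) a], [C → . ; P]
  [C → . P S a] has the dot before P: add [P → . a ;], [P → . S ;]
No further items can be added.

I₀ = { [C → . ) a], [C → . ; P], [C → . P S a], [P → . S ;], [P → . a ;], [S → . C], [S → .], [S' → . S] }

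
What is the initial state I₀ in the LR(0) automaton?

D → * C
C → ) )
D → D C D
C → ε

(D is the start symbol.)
{ [D → . * C], [D → . D C D], [D' → . D] }

First, augment the grammar with D' → D
I₀ = CLOSURE({ [D' → . D] }):
  [D' → . D] has the dot before D: add [D → . * C], [D → . D C D]
No further items can be added.

I₀ = { [D → . * C], [D → . D C D], [D' → . D] }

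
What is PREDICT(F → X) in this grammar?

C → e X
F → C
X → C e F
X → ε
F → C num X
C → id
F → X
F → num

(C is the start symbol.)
PREDICT(F → X) = (FIRST(RHS) \ {ε}) ∪ (FOLLOW(F) if ε ∈ FIRST(RHS), i.e. RHS ⇒* ε)
FIRST(X) = { 'e', 'id', ε }
FIRST(X) = { 'e', 'id', ε }
ε ∈ FIRST(X) (the right-hand side is nullable), so add FOLLOW(F) = { $, 'e', 'num' }
PREDICT(F → X) = { $, 'e', 'id', 'num' }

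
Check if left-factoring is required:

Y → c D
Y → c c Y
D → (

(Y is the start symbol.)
Left-factoring is needed when two productions for the same non-terminal
share a common prefix on the right-hand side.

Productions for Y:
  Y → c D
  Y → c c Y

Found common prefix 'c' in productions for Y

Answer: Yes, Y has productions with common prefix 'c'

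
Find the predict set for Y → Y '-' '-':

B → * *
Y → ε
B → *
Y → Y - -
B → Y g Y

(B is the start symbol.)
{ '-' }

PREDICT(Y → Y '-' '-') = (FIRST(RHS) \ {ε}) ∪ (FOLLOW(Y) if ε ∈ FIRST(RHS), i.e. RHS ⇒* ε)
FIRST(Y) = { '-', ε }
FIRST(Y '-' '-') = { '-' }
ε ∉ FIRST(Y '-' '-'), so FOLLOW(Y) is not added.
PREDICT(Y → Y '-' '-') = { '-' }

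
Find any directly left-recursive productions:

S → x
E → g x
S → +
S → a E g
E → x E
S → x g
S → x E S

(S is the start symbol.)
Direct left recursion occurs when N → N α for some non-terminal N (the right-hand side begins with the left-hand side itself).

S → x: starts with x
E → g x: starts with g
S → +: starts with '+'
S → a E g: starts with a
E → x E: starts with x
S → x g: starts with x
S → x E S: starts with x

No direct left recursion found.

Answer: No direct left recursion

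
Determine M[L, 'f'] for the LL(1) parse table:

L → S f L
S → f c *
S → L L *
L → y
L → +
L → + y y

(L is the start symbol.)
L → S f L

To find M[L, 'f'], we find productions for L where 'f' is in the predict set (PREDICT(N → α) = (FIRST(α) \ {ε}) ∪ (FOLLOW(N) if α ⇒* ε)).

Relevant sets:
  FIRST(S) = { '+', 'f', 'y' }

L → S f L: PREDICT = { '+', 'f', 'y' }
  'f' is in predict set, so this production goes in M[L, 'f']
L → y: PREDICT = { 'y' }
L → +: PREDICT = { '+' }
L → + y y: PREDICT = { '+' }

M[L, 'f'] = L → S f L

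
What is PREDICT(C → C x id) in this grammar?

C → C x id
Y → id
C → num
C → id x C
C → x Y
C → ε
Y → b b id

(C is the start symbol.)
PREDICT(C → C x id) = (FIRST(RHS) \ {ε}) ∪ (FOLLOW(C) if ε ∈ FIRST(RHS), i.e. RHS ⇒* ε)
FIRST(C) = { 'id', 'num', 'x', ε }
FIRST(C x id) = { 'id', 'num', 'x' }
ε ∉ FIRST(C x id), so FOLLOW(C) is not added.
PREDICT(C → C x id) = { 'id', 'num', 'x' }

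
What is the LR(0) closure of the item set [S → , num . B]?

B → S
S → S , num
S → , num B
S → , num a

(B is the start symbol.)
{ [B → . S], [S → , num . B], [S → . , num B], [S → . , num a], [S → . S , num] }

To compute CLOSURE, for each item [A → α.Bβ] where B is a non-terminal, add [B → .γ] for all productions B → γ; repeat for the newly added items until nothing changes.

Start with: [S → , num . B]
  [S → , num . B] has the dot before B: add [B → . S]
  [B → . S] has the dot before S: add [S → . S , num], [S → . , num B], [S → . , num a]
No further items can be added.

CLOSURE = { [B → . S], [S → , num . B], [S → . , num B], [S → . , num a], [S → . S , num] }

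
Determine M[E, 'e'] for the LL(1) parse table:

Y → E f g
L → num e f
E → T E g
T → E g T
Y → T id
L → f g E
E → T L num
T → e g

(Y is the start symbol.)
To find M[E, 'e'], we find productions for E where 'e' is in the predict set (PREDICT(N → α) = (FIRST(α) \ {ε}) ∪ (FOLLOW(N) if α ⇒* ε)).

Relevant sets:
  FIRST(T) = { 'e' }

E → T E g: PREDICT = { 'e' }
  'e' is in predict set, so this production goes in M[E, 'e']
E → T L num: PREDICT = { 'e' }
  'e' is in predict set, so this production goes in M[E, 'e']

M[E, 'e'] = E → T E g, E → T L num  (a multiply-defined cell — the grammar is not LL(1))

Answer: E → T E g, E → T L num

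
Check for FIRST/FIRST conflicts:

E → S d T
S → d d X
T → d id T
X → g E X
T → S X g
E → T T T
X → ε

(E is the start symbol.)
Yes. E → S d T / E → T T T on { 'd' }; T → d id T / T → S X g on { 'd' }

A FIRST/FIRST conflict occurs when two productions N → α and N → β for the same non-terminal have FIRST(α) ∩ FIRST(β) ≠ ∅ (with ε ∈ FIRST of a nullable right-hand side, so two nullable alternatives also conflict).

FIRST sets of the non-terminals at (or reachable through a nullable prefix from) the front of some alternative:
  FIRST(S) = { 'd' }
  FIRST(T) = { 'd' }

Productions for E:
  E → S d T: FIRST = { 'd' }
  E → T T T: FIRST = { 'd' }
Productions for T:
  T → d id T: FIRST = { 'd' }
  T → S X g: FIRST = { 'd' }
Productions for X:
  X → g E X: FIRST = { 'g' }
  X → ε: FIRST = { ε }
S has only one production, so no FIRST/FIRST conflict is possible there.

Conflict for E: E → S d T and E → T T T
  Overlap: { 'd' }
Conflict for T: T → d id T and T → S X g
  Overlap: { 'd' }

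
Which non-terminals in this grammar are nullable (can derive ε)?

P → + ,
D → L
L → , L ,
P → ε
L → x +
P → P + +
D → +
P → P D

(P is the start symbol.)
{ 'P' }

A non-terminal is nullable if it can derive ε (the empty string): either it has an ε-production, or it has a production whose right-hand side consists entirely of nullable non-terminals.

ε-productions: P → ε
So P is immediately nullable.
No further non-terminal can be added: every production for the remaining non-terminals contains a terminal or a non-nullable non-terminal.
Nullable = { 'P' }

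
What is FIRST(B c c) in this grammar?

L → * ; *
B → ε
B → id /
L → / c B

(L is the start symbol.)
FIRST sets of the non-terminals involved (from the grammar, by fixed-point iteration):
  FIRST(B) = { 'id', ε }

To compute FIRST(B c c), process the symbols left to right:
Symbol B is a non-terminal. Add FIRST(B) \ {ε} = { 'id' }
B is nullable (ε ∈ FIRST(B)), continue to the next symbol.
Symbol c is a terminal. Add 'c' and stop.
FIRST(B c c) = { 'c', 'id' }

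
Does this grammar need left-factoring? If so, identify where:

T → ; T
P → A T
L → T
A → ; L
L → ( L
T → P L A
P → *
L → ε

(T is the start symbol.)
Left-factoring is needed when two productions for the same non-terminal
share a common prefix on the right-hand side.

Productions for T:
  T → ; T
  T → P L A
Productions for P:
  P → A T
  P → *
Productions for L:
  L → T
  L → ( L
  L → ε

No common prefixes found.

Answer: No, left-factoring is not needed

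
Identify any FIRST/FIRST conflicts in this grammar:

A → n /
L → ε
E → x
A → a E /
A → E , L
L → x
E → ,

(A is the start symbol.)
FIRST sets of the non-terminals at (or reachable through a nullable prefix from) the front of some alternative:
  FIRST(E) = { ',', 'x' }

Productions for A:
  A → n /: FIRST = { 'n' }
  A → a E /: FIRST = { 'a' }
  A → E , L: FIRST = { ',', 'x' }
Productions for L:
  L → ε: FIRST = { ε }
  L → x: FIRST = { 'x' }
Productions for E:
  E → x: FIRST = { 'x' }
  E → ,: FIRST = { ',' }

All alternatives of each non-terminal have pairwise disjoint FIRST sets.

Answer: No FIRST/FIRST conflicts.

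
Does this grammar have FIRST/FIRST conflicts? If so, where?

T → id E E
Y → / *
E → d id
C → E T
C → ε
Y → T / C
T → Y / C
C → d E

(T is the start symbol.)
A FIRST/FIRST conflict occurs when two productions N → α and N → β for the same non-terminal have FIRST(α) ∩ FIRST(β) ≠ ∅ (with ε ∈ FIRST of a nullable right-hand side, so two nullable alternatives also conflict).

FIRST sets of the non-terminals at (or reachable through a nullable prefix from) the front of some alternative:
  FIRST(Y) = { '/', 'id' }
  FIRST(T) = { '/', 'id' }
  FIRST(E) = { 'd' }

Productions for T:
  T → id E E: FIRST = { 'id' }
  T → Y / C: FIRST = { '/', 'id' }
Productions for Y:
  Y → / *: FIRST = { '/' }
  Y → T / C: FIRST = { '/', 'id' }
Productions for C:
  C → E T: FIRST = { 'd' }
  C → ε: FIRST = { ε }
  C → d E: FIRST = { 'd' }
E has only one production, so no FIRST/FIRST conflict is possible there.

Conflict for T: T → id E E and T → Y / C
  Overlap: { 'id' }
Conflict for Y: Y → / * and Y → T / C
  Overlap: { '/' }
Conflict for C: C → E T and C → d E
  Overlap: { 'd' }

Answer: Yes. T → id E E / T → Y '/' C on { 'id' }; Y → '/' '*' / Y → T '/' C on { '/' }; C → E T / C → d E on { 'd' }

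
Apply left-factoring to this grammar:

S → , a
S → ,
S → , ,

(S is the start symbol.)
S → , S'
S' → a
S' → ε
S' → ,

Left-factoring transforms A → αβ₁ | αβ₂ into A → αA' and A' → β₁ | β₂
(α is the longest common prefix among the alternatives). Repeat until
no nonterminal has two alternatives with a common prefix.

Round 1: S has alternatives sharing prefix ','. Introduce S': S → , S'
  Add: S' → a
  Add: S' → ε
  Add: S' → ,

No remaining common prefixes — done.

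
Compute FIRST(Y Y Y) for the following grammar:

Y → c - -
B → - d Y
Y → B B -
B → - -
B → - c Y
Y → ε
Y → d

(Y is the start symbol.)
{ '-', 'c', 'd', ε }

FIRST sets of the non-terminals involved (from the grammar, by fixed-point iteration):
  FIRST(Y) = { '-', 'c', 'd', ε }

To compute FIRST(Y Y Y), process the symbols left to right:
Symbol Y is a non-terminal. Add FIRST(Y) \ {ε} = { '-', 'c', 'd' }
Y is nullable (ε ∈ FIRST(Y)), continue to the next symbol.
Symbol Y is a non-terminal. Add FIRST(Y) \ {ε} = { '-', 'c', 'd' }
Y is nullable (ε ∈ FIRST(Y)), continue to the next symbol.
Symbol Y is a non-terminal. Add FIRST(Y) \ {ε} = { '-', 'c', 'd' }
Y is nullable (ε ∈ FIRST(Y)), continue to the next symbol.
All symbols are nullable, so ε is in the result.
FIRST(Y Y Y) = { '-', 'c', 'd', ε }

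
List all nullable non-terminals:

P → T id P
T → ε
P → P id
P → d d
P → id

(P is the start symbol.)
ε-productions: T → ε
So T is immediately nullable.
No further non-terminal can be added: every production for the remaining non-terminals contains a terminal or a non-nullable non-terminal.
Nullable = { 'T' }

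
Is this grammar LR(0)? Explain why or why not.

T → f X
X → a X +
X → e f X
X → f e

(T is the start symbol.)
Yes, the grammar is LR(0)

A grammar is LR(0) if no state in the canonical LR(0) collection has:
  - both a shift item (dot before a terminal) and a complete item (shift-reduce conflict), or
  - two or more complete items (reduce-reduce conflict; the accept item [T' → T .] counts as a complete item here).

Augment with T' → T and build the canonical LR(0) collection (I0 = CLOSURE({[T' → . T]}), then GOTO on every symbol after a dot until no new states appear). It has 12 states:
  I0: { [T → . f X], [T' → . T] }  — shift
  I1: { [T' → T .] }  — accept
  I2: { [T → f . X], [X → . a X +], [X → . e f X], [X → . f e] }  — shift
  I3: { [T → f X .] }  — reduce
  I4: { [X → . a X +], [X → . e f X], [X → . f e], [X → a . X +] }  — shift
  I5: { [X → e . f X] }  — shift
  I6: { [X → f . e] }  — shift
  I7: { [X → f e .] }  — reduce
  I8: { [X → . a X +], [X → . e f X], [X → . f e], [X → e f . X] }  — shift
  I9: { [X → e f X .] }  — reduce
  I10: { [X → a X . +] }  — shift
  I11: { [X → a X + .] }  — reduce

Every state is either a pure shift/goto state or contains exactly one complete item and nothing to shift — no conflicts. The grammar is LR(0).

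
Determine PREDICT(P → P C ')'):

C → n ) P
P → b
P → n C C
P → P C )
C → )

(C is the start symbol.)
PREDICT(P → P C ')') = (FIRST(RHS) \ {ε}) ∪ (FOLLOW(P) if ε ∈ FIRST(RHS), i.e. RHS ⇒* ε)
FIRST(P) = { 'b', 'n' }
FIRST(P C ')') = { 'b', 'n' }
ε ∉ FIRST(P C ')'), so FOLLOW(P) is not added.
PREDICT(P → P C ')') = { 'b', 'n' }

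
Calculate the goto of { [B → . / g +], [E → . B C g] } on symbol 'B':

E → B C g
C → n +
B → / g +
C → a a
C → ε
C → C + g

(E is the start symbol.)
{ [C → . C + g], [C → . a a], [C → . n +], [C → .], [E → B . C g] }

GOTO(I, 'B') = CLOSURE({ [A → αX.β] : [A → α.Xβ] ∈ I, X = 'B' })

Items with dot before 'B', with the dot advanced:
  [E → . B C g] → [E → B . C g]
Closure of the advanced items:
  [E → B . C g] has the dot before C: add [C → . n +], [C → . a a], [C → .], [C → . C + g]

GOTO = { [C → . C + g], [C → . a a], [C → . n +], [C → .], [E → B . C g] }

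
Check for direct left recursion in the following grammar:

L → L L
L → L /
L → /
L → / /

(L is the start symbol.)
Direct left recursion occurs when N → N α for some non-terminal N (the right-hand side begins with the left-hand side itself).

L → L L: LEFT RECURSIVE (starts with L)
L → L /: LEFT RECURSIVE (starts with L)
L → /: starts with '/'
L → / /: starts with '/'

The grammar has direct left recursion on: L.

Answer: Yes, L is left-recursive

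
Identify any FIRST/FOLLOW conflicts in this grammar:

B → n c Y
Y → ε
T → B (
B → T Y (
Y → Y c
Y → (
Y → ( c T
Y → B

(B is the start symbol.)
A FIRST/FOLLOW conflict occurs when a non-terminal N has a nullable alternative N → β (β ⇒* ε) and another alternative N → α with FIRST(α) ∩ FOLLOW(N) ≠ ∅: on such a lookahead the parser cannot decide between expanding α and letting N vanish via β.

Nullable non-terminals: Y.
FIRST sets used below: FIRST(Y) = { '(', 'c', 'n', ε }, FIRST(B) = { 'n' }

Y: nullable alternative(s) Y → ε; FOLLOW(Y) = { $, '(', 'c' }
  Y → ε: FIRST \ {ε} = { } — this is the only nullable alternative, skip
  Y → Y c: FIRST \ {ε} = { '(', 'c', 'n' } — overlaps FOLLOW(Y) on { '(', 'c' }: CONFLICT
  Y → (: FIRST \ {ε} = { '(' } — overlaps FOLLOW(Y) on { '(' }: CONFLICT
  Y → ( c T: FIRST \ {ε} = { '(' } — overlaps FOLLOW(Y) on { '(' }: CONFLICT
  Y → B: FIRST \ {ε} = { 'n' } — disjoint from FOLLOW(Y)

B, T have no nullable alternative, so no FIRST/FOLLOW check is needed there.

So the grammar has 3 FIRST/FOLLOW conflicts (marked CONFLICT above).

Answer: Yes. Y → Y c with FOLLOW(Y) on { '(', 'c' }; Y → '(' with FOLLOW(Y) on { '(' }; Y → '(' c T with FOLLOW(Y) on { '(' }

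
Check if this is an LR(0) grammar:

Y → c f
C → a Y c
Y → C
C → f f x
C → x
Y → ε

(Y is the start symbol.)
Augment with Y' → Y and build the canonical LR(0) collection (I0 = CLOSURE({[Y' → . Y]}), then GOTO on every symbol after a dot until no new states appear). It has 12 states:
  I0: { [C → . a Y c], [C → . f f x], [C → . x], [Y → . C], [Y → . c f], [Y → .], [Y' → . Y] }  — shift, reduce
  I1: { [Y → C .] }  — reduce
  I2: { [Y' → Y .] }  — accept
  I3: { [C → . a Y c], [C → . f f x], [C → . x], [C → a . Y c], [Y → . C], [Y → . c f], [Y → .] }  — shift, reduce
  I4: { [Y → c . f] }  — shift
  I5: { [C → f . f x] }  — shift
  I6: { [C → x .] }  — reduce
  I7: { [C → f f . x] }  — shift
  I8: { [C → f f x .] }  — reduce
  I9: { [Y → c f .] }  — reduce
  I10: { [C → a Y . c] }  — shift
  I11: { [C → a Y c .] }  — reduce

Conflict in state I0:
  Shift-reduce conflict between [Y → .] and [C → . a Y c]
So the grammar is NOT LR(0).

Answer: No. Shift-reduce conflict between [Y → .] and [C → . a Y c]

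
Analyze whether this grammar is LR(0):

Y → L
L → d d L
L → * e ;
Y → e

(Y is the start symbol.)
Augment with Y' → Y and build the canonical LR(0) collection (I0 = CLOSURE({[Y' → . Y]}), then GOTO on every symbol after a dot until no new states appear). It has 10 states:
  I0: { [L → . * e ;], [L → . d d L], [Y → . L], [Y → . e], [Y' → . Y] }  — shift
  I1: { [L → * . e ;] }  — shift
  I2: { [Y → L .] }  — reduce
  I3: { [Y' → Y .] }  — accept
  I4: { [L → d . d L] }  — shift
  I5: { [Y → e .] }  — reduce
  I6: { [L → . * e ;], [L → . d d L], [L → d d . L] }  — shift
  I7: { [L → d d L .] }  — reduce
  I8: { [L → * e . ;] }  — shift
  I9: { [L → * e ; .] }  — reduce

Every state is either a pure shift/goto state or contains exactly one complete item and nothing to shift — no conflicts. The grammar is LR(0).

Answer: Yes, the grammar is LR(0)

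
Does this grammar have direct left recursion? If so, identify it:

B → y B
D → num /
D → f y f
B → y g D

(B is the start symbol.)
No direct left recursion

B → y B: starts with y
D → num /: starts with num
D → f y f: starts with f
B → y g D: starts with y

No direct left recursion found.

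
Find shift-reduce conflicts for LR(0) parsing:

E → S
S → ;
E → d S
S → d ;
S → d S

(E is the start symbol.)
A shift-reduce conflict occurs when an LR(0) state has both:
  - a complete (reduce) item [A → α .] (dot at the end), and
  - a shift item [B → β . c γ] (dot before a terminal).

Augment with E' → E and build the canonical LR(0) collection (I0 = CLOSURE({[E' → . E]}), then GOTO on every symbol after a dot until no new states appear). It has 9 states:
  I0: { [E → . S], [E → . d S], [E' → . E], [S → . ;], [S → . d ;], [S → . d S] }  — shift
  I1: { [S → ; .] }  — reduce
  I2: { [E' → E .] }  — accept
  I3: { [E → S .] }  — reduce
  I4: { [E → d . S], [S → . ;], [S → . d ;], [S → . d S], [S → d . ;], [S → d . S] }  — shift
  I5: { [S → ; .], [S → d ; .] }  — 2 reduces
  I6: { [E → d S .], [S → d S .] }  — 2 reduces
  I7: { [S → . ;], [S → . d ;], [S → . d S], [S → d . ;], [S → d . S] }  — shift
  I8: { [S → d S .] }  — reduce

No state contains both a complete item and a shift item.

Answer: No shift-reduce conflicts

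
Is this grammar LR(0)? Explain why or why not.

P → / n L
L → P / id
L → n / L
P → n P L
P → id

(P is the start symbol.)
A grammar is LR(0) if no state in the canonical LR(0) collection has:
  - both a shift item (dot before a terminal) and a complete item (shift-reduce conflict), or
  - two or more complete items (reduce-reduce conflict; the accept item [P' → P .] counts as a complete item here).

Augment with P' → P and build the canonical LR(0) collection (I0 = CLOSURE({[P' → . P]}), then GOTO on every symbol after a dot until no new states appear). It has 18 states:
  I0: { [P → . / n L], [P → . id], [P → . n P L], [P' → . P] }  — shift
  I1: { [P → / . n L] }  — shift
  I2: { [P' → P .] }  — accept
  I3: { [P → id .] }  — reduce
  I4: { [P → . / n L], [P → . id], [P → . n P L], [P → n . P L] }  — shift
  I5: { [L → . P / id], [L → . n / L], [P → . / n L], [P → . id], [P → . n P L], [P → n P . L] }  — shift
  I6: { [P → n P L .] }  — reduce
  I7: { [L → P . / id] }  — shift
  I8: { [L → n . / L], [P → . / n L], [P → . id], [P → . n P L], [P → n . P L] }  — shift
  I9: { [L → . P / id], [L → . n / L], [L → n / . L], [P → . / n L], [P → . id], [P → . n P L], [P → / . n L] }  — shift
  I10: { [L → n / L .] }  — reduce
  I11: { [L → . P / id], [L → . n / L], [L → n . / L], [P → . / n L], [P → . id], [P → . n P L], [P → / n . L], [P → n . P L] }  — shift
  I12: { [P → / n L .] }  — reduce
  I13: { [L → . P / id], [L → . n / L], [L → P . / id], [P → . / n L], [P → . id], [P → . n P L], [P → n P . L] }  — shift
  I14: { [L → P / . id], [P → / . n L] }  — shift
  I15: { [L → P / id .] }  — reduce
  I16: { [L → . P / id], [L → . n / L], [P → . / n L], [P → . id], [P → . n P L], [P → / n . L] }  — shift
  I17: { [L → P / . id] }  — shift

Every state is either a pure shift/goto state or contains exactly one complete item and nothing to shift — no conflicts. The grammar is LR(0).

Answer: Yes, the grammar is LR(0)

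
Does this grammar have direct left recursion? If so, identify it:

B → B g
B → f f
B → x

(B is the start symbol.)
B → B g: LEFT RECURSIVE (starts with B)
B → f f: starts with f
B → x: starts with x

The grammar has direct left recursion on: B.

Answer: Yes, B is left-recursive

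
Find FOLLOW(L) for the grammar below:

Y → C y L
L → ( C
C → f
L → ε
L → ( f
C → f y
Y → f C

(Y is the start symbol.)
{ $ }

In Y → C y L: L is at the end, add FOLLOW(Y)

The FOLLOW sets referred to above (computed the same way, to a fixed point):
  FOLLOW(Y) = { $ }

Taking the union: FOLLOW(L) = { $ }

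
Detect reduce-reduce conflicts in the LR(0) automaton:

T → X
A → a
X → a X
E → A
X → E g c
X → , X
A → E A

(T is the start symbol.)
Yes — I8: [A → E A .] vs [E → A .]

A reduce-reduce conflict occurs when an LR(0) state has two complete items [A → α .] and [B → β .] — both call for a reduction, and with no lookahead the parser cannot choose between them.

Augment with T' → T and build the canonical LR(0) collection (I0 = CLOSURE({[T' → . T]}), then GOTO on every symbol after a dot until no new states appear). It has 14 states:
  I0: { [A → . E A], [A → . a], [E → . A], [T → . X], [T' → . T], [X → . , X], [X → . E g c], [X → . a X] }  — shift
  I1: { [A → . E A], [A → . a], [E → . A], [X → , . X], [X → . , X], [X → . E g c], [X → . a X] }  — shift
  I2: { [E → A .] }  — reduce
  I3: { [A → . E A], [A → . a], [A → E . A], [E → . A], [X → E . g c] }  — shift
  I4: { [T' → T .] }  — accept
  I5: { [T → X .] }  — reduce
  I6: { [A → . E A], [A → . a], [A → a .], [E → . A], [X → . , X], [X → . E g c], [X → . a X], [X → a . X] }  — shift, reduce
  I7: { [X → a X .] }  — reduce
  I8: { [A → E A .], [E → A .] }  — 2 reduces
  I9: { [A → . E A], [A → . a], [A → E . A], [E → . A] }  — shift
  I10: { [A → a .] }  — reduce
  I11: { [X → E g . c] }  — shift
  I12: { [X → E g c .] }  — reduce
  I13: { [X → , X .] }  — reduce

I8 contains complete items [A → E A .], [E → A .] — reduce-reduce conflict.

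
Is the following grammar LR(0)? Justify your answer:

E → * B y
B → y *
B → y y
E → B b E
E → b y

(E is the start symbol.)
Yes, the grammar is LR(0)

A grammar is LR(0) if no state in the canonical LR(0) collection has:
  - both a shift item (dot before a terminal) and a complete item (shift-reduce conflict), or
  - two or more complete items (reduce-reduce conflict; the accept item [E' → E .] counts as a complete item here).

Augment with E' → E and build the canonical LR(0) collection (I0 = CLOSURE({[E' → . E]}), then GOTO on every symbol after a dot until no new states appear). It has 13 states:
  I0: { [B → . y *], [B → . y y], [E → . * B y], [E → . B b E], [E → . b y], [E' → . E] }  — shift
  I1: { [B → . y *], [B → . y y], [E → * . B y] }  — shift
  I2: { [E → B . b E] }  — shift
  I3: { [E' → E .] }  — accept
  I4: { [E → b . y] }  — shift
  I5: { [B → y . *], [B → y . y] }  — shift
  I6: { [B → y * .] }  — reduce
  I7: { [B → y y .] }  — reduce
  I8: { [E → b y .] }  — reduce
  I9: { [B → . y *], [B → . y y], [E → . * B y], [E → . B b E], [E → . b y], [E → B b . E] }  — shift
  I10: { [E → B b E .] }  — reduce
  I11: { [E → * B . y] }  — shift
  I12: { [E → * B y .] }  — reduce

Every state is either a pure shift/goto state or contains exactly one complete item and nothing to shift — no conflicts. The grammar is LR(0).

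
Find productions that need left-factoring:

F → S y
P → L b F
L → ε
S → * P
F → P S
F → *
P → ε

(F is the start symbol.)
No, left-factoring is not needed

Left-factoring is needed when two productions for the same non-terminal
share a common prefix on the right-hand side.

Productions for F:
  F → S y
  F → P S
  F → *
Productions for P:
  P → L b F
  P → ε

No common prefixes found.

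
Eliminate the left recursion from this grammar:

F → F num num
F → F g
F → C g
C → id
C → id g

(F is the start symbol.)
F is directly left-recursive. The standard transformation for
  A → A α₁ | ... | A α_m | β₁ | ... | β_n
is
  A  → β₁ A' | ... | β_n A'
  A' → α₁ A' | ... | α_m A' | ε

F → C g becomes F → C g F'
F → F num num becomes F' → num num F'
F → F g becomes F' → g F'
Add F' → ε

Productions for other non-terminals are unchanged:
  C → id
  C → id g

Resulting grammar:
F → C g F'
F' → num num F'
F' → g F'
F' → ε
C → id
C → id g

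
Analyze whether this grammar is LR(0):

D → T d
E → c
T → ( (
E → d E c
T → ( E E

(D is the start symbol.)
Augment with D' → D and build the canonical LR(0) collection (I0 = CLOSURE({[D' → . D]}), then GOTO on every symbol after a dot until no new states appear). It has 12 states:
  I0: { [D → . T d], [D' → . D], [T → . ( (], [T → . ( E E] }  — shift
  I1: { [E → . c], [E → . d E c], [T → ( . (], [T → ( . E E] }  — shift
  I2: { [D' → D .] }  — accept
  I3: { [D → T . d] }  — shift
  I4: { [D → T d .] }  — reduce
  I5: { [T → ( ( .] }  — reduce
  I6: { [E → . c], [E → . d E c], [T → ( E . E] }  — shift
  I7: { [E → c .] }  — reduce
  I8: { [E → . c], [E → . d E c], [E → d . E c] }  — shift
  I9: { [E → d E . c] }  — shift
  I10: { [E → d E c .] }  — reduce
  I11: { [T → ( E E .] }  — reduce

Every state is either a pure shift/goto state or contains exactly one complete item and nothing to shift — no conflicts. The grammar is LR(0).

Answer: Yes, the grammar is LR(0)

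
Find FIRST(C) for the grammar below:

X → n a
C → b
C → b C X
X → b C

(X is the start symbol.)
From C → b:
  - b is a terminal: add 'b' and stop
From C → b C X:
  - b is a terminal: add 'b' and stop

Collecting: FIRST(C) = { 'b' }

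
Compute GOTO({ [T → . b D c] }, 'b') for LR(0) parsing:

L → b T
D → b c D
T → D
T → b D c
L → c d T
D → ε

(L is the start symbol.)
GOTO(I, 'b') = CLOSURE({ [A → αX.β] : [A → α.Xβ] ∈ I, X = 'b' })

Items with dot before 'b', with the dot advanced:
  [T → . b D c] → [T → b . D c]
Closure of the advanced items:
  [T → b . D c] has the dot before D: add [D → . b c D], [D → .]

GOTO = { [D → . b c D], [D → .], [T → b . D c] }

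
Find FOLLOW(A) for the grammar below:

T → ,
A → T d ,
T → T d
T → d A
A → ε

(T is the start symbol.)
In T → d A: A is at the end, add FOLLOW(T)

The FOLLOW sets referred to above (computed the same way, to a fixed point):
  FOLLOW(T) = { $, 'd' }

Taking the union: FOLLOW(A) = { $, 'd' }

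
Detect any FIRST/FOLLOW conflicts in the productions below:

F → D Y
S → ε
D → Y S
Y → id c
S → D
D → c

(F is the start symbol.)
Yes. S → D with FOLLOW(S) on { 'id' }

A FIRST/FOLLOW conflict occurs when a non-terminal N has a nullable alternative N → β (β ⇒* ε) and another alternative N → α with FIRST(α) ∩ FOLLOW(N) ≠ ∅: on such a lookahead the parser cannot decide between expanding α and letting N vanish via β.

Nullable non-terminals: S.
FIRST sets used below: FIRST(D) = { 'c', 'id' }

S: nullable alternative(s) S → ε; FOLLOW(S) = { 'id' }
  S → ε: FIRST \ {ε} = { } — this is the only nullable alternative, skip
  S → D: FIRST \ {ε} = { 'c', 'id' } — overlaps FOLLOW(S) on { 'id' }: CONFLICT

D, F, Y have no nullable alternative, so no FIRST/FOLLOW check is needed there.

So the grammar has 1 FIRST/FOLLOW conflict (marked CONFLICT above).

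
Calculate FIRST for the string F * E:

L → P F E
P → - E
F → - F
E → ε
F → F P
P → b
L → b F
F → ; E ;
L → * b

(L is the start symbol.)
{ '-', ';' }

FIRST sets of the non-terminals involved (from the grammar, by fixed-point iteration):
  FIRST(F) = { '-', ';' }

To compute FIRST(F * E), process the symbols left to right:
Symbol F is a non-terminal. Add FIRST(F) \ {ε} = { '-', ';' }
F is not nullable (ε ∉ FIRST(F)), so stop here.
FIRST(F * E) = { '-', ';' }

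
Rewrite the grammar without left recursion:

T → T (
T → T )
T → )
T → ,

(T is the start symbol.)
T → ) T'
T → , T'
T' → ( T'
T' → ) T'
T' → ε

T is directly left-recursive. The standard transformation for
  A → A α₁ | ... | A α_m | β₁ | ... | β_n
is
  A  → β₁ A' | ... | β_n A'
  A' → α₁ A' | ... | α_m A' | ε

T → ) becomes T → ) T'
T → , becomes T → , T'
T → T ( becomes T' → ( T'
T → T ) becomes T' → ) T'
Add T' → ε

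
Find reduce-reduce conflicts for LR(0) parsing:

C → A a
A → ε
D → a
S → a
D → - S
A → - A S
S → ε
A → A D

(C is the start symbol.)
Yes — I6: [C → A a .] vs [D → a .]; I11: [D → a .] vs [S → a .]

A reduce-reduce conflict occurs when an LR(0) state has two complete items [A → α .] and [B → β .] — both call for a reduction, and with no lookahead the parser cannot choose between them.

Augment with C' → C and build the canonical LR(0) collection (I0 = CLOSURE({[C' → . C]}), then GOTO on every symbol after a dot until no new states appear). It has 12 states:
  I0: { [A → . - A S], [A → . A D], [A → .], [C → . A a], [C' → . C] }  — shift, reduce
  I1: { [A → - . A S], [A → . - A S], [A → . A D], [A → .] }  — shift, reduce
  I2: { [A → A . D], [C → A . a], [D → . - S], [D → . a] }  — shift
  I3: { [C' → C .] }  — accept
  I4: { [D → - . S], [S → . a], [S → .] }  — shift, reduce
  I5: { [A → A D .] }  — reduce
  I6: { [C → A a .], [D → a .] }  — 2 reduces
  I7: { [D → - S .] }  — reduce
  I8: { [S → a .] }  — reduce
  I9: { [A → - A . S], [A → A . D], [D → . - S], [D → . a], [S → . a], [S → .] }  — shift, reduce
  I10: { [A → - A S .] }  — reduce
  I11: { [D → a .], [S → a .] }  — 2 reduces

I6 contains complete items [C → A a .], [D → a .] — reduce-reduce conflict.
I11 contains complete items [D → a .], [S → a .] — reduce-reduce conflict.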